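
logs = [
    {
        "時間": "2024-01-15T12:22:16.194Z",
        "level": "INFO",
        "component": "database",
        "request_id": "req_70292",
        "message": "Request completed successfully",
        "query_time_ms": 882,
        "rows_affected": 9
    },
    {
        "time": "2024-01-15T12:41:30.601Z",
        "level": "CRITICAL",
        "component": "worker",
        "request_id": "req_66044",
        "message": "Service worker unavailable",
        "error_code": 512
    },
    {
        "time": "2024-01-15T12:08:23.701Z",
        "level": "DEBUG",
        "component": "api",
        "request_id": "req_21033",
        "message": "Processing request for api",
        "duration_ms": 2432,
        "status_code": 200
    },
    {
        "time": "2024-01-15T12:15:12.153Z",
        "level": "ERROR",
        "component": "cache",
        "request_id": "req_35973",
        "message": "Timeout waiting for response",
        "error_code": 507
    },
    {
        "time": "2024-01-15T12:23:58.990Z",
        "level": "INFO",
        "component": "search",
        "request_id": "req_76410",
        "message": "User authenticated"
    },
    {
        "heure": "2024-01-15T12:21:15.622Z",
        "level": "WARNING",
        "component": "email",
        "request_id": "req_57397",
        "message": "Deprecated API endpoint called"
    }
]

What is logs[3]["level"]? "ERROR"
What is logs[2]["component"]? "api"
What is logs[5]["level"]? "WARNING"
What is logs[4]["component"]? "search"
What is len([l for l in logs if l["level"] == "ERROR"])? 1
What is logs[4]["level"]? "INFO"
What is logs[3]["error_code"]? 507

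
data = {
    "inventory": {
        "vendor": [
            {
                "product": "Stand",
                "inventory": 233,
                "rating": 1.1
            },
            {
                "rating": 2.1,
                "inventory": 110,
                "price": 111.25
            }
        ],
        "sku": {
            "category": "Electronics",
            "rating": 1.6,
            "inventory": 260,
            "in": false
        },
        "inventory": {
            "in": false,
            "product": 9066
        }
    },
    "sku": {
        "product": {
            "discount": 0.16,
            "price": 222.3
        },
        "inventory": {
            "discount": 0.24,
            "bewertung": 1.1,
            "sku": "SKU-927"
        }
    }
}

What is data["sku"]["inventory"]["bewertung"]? 1.1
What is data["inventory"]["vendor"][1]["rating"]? 2.1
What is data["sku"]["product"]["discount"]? 0.16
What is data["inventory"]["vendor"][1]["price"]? 111.25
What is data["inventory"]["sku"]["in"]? False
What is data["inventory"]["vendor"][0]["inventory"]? 233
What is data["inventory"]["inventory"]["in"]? False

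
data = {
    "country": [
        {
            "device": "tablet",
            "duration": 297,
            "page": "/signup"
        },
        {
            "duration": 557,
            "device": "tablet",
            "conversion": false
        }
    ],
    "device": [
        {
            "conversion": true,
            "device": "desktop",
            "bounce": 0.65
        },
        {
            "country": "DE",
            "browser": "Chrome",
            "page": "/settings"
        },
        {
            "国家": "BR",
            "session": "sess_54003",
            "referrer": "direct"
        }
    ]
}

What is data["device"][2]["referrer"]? "direct"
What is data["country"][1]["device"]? "tablet"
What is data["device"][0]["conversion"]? True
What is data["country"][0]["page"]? "/signup"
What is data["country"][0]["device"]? "tablet"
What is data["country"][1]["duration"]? 557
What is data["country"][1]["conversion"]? False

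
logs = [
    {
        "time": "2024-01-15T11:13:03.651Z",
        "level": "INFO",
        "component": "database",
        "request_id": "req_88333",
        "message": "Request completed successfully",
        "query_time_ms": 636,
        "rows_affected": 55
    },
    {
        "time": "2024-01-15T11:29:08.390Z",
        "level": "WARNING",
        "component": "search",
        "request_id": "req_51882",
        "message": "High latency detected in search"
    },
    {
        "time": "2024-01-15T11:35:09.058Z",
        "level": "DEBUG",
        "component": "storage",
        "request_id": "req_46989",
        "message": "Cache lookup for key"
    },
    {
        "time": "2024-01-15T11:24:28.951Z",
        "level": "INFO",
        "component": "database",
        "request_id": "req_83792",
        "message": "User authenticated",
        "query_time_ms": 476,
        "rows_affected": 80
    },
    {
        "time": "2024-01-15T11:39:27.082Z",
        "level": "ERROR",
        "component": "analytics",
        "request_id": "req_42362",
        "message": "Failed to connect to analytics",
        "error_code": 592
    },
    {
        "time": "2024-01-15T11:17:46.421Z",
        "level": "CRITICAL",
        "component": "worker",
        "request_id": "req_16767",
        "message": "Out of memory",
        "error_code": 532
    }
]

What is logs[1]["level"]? "WARNING"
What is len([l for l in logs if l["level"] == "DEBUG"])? 1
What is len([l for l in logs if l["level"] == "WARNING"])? 1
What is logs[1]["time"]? "2024-01-15T11:29:08.390Z"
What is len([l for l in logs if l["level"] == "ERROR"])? 1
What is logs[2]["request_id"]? "req_46989"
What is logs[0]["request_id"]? "req_88333"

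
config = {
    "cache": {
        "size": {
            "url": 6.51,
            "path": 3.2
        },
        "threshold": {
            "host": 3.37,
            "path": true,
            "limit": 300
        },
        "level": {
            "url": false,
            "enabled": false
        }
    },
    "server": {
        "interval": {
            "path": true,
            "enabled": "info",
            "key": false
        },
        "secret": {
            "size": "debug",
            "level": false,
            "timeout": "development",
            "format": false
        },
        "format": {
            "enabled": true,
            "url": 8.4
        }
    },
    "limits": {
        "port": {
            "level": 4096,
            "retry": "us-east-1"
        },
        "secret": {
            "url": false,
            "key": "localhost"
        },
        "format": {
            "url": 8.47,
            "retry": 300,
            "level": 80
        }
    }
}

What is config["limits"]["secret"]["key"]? "localhost"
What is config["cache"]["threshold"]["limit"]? 300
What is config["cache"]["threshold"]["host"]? 3.37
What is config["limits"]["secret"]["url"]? False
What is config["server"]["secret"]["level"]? False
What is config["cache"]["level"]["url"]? False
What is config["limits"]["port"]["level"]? 4096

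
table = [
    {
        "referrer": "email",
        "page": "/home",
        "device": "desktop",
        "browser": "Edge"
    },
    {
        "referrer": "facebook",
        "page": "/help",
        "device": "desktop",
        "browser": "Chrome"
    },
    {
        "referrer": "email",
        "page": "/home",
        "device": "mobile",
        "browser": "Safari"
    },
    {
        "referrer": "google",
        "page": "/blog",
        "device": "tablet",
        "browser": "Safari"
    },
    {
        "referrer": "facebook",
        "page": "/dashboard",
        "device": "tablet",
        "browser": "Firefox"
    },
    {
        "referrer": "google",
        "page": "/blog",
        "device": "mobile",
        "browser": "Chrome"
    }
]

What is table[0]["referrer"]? "email"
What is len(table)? 6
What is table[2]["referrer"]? "email"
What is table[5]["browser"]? "Chrome"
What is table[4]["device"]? "tablet"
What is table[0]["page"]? "/home"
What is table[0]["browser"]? "Edge"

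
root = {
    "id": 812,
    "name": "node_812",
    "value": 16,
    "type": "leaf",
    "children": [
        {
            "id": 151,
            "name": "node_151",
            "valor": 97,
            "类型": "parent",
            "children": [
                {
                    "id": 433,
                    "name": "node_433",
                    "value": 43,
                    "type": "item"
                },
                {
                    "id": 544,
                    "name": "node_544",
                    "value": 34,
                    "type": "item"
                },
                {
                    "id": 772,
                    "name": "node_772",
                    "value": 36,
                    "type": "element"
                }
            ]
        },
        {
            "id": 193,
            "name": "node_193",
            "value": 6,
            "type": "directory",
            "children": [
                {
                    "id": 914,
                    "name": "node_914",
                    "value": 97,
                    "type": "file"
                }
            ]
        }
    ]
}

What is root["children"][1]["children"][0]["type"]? "file"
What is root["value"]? 16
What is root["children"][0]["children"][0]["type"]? "item"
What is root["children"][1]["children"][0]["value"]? 97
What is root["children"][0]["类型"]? "parent"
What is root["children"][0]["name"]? "node_151"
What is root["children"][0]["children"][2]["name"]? "node_772"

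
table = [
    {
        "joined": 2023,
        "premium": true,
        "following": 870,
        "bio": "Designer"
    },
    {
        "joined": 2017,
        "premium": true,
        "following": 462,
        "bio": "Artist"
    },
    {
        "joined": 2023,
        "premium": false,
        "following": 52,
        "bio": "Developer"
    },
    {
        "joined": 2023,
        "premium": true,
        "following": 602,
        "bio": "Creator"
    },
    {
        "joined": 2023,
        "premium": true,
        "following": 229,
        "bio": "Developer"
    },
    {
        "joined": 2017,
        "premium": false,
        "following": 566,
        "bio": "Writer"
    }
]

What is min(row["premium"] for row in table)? False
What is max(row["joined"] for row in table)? 2023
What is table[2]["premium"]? False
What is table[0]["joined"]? 2023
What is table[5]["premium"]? False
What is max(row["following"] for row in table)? 870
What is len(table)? 6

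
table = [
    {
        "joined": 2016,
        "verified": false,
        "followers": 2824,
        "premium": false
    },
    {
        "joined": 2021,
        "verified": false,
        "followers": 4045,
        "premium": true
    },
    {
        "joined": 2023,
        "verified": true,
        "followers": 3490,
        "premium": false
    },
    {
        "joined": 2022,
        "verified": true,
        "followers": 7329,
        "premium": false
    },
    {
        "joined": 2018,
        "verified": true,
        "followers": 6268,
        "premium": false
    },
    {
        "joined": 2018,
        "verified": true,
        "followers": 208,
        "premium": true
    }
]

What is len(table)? 6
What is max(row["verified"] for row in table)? True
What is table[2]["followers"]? 3490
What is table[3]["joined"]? 2022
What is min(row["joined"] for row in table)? 2016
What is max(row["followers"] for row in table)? 7329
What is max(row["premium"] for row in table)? True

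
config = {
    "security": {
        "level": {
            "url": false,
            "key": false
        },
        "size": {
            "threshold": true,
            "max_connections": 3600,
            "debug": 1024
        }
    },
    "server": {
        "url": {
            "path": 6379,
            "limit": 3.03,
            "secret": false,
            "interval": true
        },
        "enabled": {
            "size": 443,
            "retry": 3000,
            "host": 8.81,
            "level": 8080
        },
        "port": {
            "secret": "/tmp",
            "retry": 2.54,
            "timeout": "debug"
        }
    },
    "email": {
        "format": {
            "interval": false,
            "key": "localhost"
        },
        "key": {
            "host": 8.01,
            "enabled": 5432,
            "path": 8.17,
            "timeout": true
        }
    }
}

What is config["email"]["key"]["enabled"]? 5432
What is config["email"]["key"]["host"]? 8.01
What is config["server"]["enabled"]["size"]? 443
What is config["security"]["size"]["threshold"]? True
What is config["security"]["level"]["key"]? False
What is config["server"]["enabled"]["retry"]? 3000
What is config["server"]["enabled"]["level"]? 8080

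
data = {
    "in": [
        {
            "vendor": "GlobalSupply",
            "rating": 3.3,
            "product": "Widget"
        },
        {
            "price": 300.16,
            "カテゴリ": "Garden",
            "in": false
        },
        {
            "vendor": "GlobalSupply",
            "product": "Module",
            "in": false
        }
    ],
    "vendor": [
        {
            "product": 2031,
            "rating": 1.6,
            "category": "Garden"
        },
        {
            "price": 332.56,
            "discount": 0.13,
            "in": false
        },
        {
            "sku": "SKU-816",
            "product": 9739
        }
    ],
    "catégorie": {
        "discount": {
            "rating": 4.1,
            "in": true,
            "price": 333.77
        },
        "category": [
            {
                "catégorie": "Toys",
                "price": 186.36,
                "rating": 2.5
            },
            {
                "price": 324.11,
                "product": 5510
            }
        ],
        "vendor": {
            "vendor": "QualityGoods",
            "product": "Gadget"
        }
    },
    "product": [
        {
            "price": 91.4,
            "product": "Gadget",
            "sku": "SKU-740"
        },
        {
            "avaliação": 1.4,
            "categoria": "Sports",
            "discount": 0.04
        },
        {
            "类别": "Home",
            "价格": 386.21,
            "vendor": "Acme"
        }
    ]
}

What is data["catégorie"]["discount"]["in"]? True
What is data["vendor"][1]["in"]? False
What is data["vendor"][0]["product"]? 2031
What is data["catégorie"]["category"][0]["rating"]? 2.5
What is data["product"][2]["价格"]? 386.21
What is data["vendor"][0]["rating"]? 1.6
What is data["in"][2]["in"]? False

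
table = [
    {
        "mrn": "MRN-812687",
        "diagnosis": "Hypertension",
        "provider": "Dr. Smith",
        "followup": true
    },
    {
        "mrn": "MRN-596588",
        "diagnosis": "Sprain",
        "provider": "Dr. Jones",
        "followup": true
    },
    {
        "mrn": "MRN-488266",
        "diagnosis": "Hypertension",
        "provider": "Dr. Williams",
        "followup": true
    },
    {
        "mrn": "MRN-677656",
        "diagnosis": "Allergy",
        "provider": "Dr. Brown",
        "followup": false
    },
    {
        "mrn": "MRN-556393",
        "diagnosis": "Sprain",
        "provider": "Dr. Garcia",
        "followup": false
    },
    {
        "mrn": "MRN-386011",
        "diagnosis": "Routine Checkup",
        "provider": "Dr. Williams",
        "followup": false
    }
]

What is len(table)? 6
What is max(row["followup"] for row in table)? True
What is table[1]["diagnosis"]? "Sprain"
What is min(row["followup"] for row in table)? False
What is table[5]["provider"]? "Dr. Williams"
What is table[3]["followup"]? False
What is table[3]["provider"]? "Dr. Brown"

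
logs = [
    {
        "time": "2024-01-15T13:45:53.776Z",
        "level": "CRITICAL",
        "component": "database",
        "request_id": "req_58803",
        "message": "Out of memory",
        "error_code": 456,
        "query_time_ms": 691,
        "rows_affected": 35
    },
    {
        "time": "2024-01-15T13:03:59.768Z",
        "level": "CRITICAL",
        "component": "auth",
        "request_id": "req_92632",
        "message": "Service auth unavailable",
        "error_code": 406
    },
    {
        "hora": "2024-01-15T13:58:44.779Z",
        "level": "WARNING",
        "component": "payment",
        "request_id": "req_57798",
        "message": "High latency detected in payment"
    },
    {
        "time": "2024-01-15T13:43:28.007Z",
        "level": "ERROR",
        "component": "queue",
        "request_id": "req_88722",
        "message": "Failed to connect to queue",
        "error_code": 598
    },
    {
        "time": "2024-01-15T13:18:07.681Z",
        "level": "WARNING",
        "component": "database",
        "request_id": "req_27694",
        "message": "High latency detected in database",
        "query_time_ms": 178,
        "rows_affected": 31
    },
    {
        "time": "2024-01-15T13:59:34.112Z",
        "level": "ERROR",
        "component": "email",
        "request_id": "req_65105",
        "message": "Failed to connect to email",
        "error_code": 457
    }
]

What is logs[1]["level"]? "CRITICAL"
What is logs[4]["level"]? "WARNING"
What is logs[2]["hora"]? "2024-01-15T13:58:44.779Z"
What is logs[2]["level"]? "WARNING"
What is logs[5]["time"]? "2024-01-15T13:59:34.112Z"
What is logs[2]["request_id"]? "req_57798"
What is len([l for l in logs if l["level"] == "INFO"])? 0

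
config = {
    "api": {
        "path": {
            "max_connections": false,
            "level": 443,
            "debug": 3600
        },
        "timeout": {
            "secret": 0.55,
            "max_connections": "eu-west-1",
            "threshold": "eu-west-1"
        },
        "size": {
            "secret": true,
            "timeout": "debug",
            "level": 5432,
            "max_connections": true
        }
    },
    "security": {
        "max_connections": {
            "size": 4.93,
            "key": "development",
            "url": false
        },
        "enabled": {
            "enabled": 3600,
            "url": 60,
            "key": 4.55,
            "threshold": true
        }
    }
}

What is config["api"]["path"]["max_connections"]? False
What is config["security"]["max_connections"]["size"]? 4.93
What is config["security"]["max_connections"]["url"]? False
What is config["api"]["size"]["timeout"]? "debug"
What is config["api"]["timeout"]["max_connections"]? "eu-west-1"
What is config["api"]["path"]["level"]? 443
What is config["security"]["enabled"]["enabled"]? 3600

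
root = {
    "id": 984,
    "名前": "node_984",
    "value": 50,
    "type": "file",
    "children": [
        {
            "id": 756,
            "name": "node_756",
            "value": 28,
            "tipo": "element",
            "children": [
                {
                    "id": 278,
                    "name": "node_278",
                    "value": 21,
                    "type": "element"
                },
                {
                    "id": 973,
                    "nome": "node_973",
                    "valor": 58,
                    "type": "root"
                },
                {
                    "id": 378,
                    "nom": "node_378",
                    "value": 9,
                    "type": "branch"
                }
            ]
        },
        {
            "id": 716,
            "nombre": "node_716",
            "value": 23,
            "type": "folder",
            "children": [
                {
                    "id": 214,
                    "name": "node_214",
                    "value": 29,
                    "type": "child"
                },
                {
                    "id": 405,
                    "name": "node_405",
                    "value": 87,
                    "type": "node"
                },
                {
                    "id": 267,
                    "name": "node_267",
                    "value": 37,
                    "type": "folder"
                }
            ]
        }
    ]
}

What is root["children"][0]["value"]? 28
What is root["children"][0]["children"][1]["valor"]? 58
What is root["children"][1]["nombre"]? "node_716"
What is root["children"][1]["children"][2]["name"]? "node_267"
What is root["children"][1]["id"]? 716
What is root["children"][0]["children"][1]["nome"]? "node_973"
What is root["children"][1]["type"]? "folder"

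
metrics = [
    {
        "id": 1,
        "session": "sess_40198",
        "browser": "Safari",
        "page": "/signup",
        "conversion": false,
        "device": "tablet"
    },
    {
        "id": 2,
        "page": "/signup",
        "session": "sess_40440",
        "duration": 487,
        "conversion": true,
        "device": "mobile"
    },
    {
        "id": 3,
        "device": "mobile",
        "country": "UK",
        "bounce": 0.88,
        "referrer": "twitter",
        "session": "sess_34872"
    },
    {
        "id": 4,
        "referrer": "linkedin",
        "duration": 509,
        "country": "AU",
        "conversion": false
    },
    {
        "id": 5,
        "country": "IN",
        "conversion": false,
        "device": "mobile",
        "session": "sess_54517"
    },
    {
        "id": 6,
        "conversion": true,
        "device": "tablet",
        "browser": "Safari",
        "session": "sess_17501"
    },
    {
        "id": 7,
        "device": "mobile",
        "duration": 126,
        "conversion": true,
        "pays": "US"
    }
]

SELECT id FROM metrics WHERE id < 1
[]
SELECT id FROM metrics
[1, 2, 3, 4, 5, 6, 7]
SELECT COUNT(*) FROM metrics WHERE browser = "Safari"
2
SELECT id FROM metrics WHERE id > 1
[2, 3, 4, 5, 6, 7]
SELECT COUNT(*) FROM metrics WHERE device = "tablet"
2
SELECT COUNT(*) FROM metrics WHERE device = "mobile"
4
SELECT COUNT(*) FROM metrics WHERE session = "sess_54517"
1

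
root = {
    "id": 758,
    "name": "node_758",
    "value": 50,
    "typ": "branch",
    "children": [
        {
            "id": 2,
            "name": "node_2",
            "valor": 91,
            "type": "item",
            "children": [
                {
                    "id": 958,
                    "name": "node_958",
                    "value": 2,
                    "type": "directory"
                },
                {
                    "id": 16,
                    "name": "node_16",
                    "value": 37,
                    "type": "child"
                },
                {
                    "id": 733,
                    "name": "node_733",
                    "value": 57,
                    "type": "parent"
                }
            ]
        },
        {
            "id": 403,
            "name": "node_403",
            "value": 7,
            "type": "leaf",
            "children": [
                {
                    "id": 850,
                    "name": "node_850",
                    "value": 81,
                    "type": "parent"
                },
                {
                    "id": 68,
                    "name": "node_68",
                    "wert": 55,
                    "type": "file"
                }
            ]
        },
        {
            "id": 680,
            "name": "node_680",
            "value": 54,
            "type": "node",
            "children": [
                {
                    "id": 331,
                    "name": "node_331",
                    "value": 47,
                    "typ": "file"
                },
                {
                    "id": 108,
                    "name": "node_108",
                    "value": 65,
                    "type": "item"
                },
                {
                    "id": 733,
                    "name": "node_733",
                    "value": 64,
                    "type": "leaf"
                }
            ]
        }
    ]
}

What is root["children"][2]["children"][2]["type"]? "leaf"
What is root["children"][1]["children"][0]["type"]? "parent"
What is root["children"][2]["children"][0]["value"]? 47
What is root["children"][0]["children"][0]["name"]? "node_958"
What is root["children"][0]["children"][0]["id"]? 958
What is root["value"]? 50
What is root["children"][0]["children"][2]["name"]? "node_733"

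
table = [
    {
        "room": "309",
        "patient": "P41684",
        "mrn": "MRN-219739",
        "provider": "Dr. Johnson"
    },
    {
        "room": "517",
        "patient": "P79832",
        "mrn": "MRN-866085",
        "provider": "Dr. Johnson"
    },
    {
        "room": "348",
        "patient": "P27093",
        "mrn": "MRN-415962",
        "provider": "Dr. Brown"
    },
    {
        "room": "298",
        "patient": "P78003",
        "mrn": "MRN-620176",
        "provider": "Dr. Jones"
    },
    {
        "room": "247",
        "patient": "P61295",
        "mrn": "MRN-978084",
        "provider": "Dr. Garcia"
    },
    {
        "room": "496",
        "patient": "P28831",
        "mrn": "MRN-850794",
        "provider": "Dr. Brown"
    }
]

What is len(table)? 6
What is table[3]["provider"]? "Dr. Jones"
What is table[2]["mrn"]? "MRN-415962"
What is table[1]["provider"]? "Dr. Johnson"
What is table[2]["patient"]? "P27093"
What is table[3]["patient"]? "P78003"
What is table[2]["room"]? "348"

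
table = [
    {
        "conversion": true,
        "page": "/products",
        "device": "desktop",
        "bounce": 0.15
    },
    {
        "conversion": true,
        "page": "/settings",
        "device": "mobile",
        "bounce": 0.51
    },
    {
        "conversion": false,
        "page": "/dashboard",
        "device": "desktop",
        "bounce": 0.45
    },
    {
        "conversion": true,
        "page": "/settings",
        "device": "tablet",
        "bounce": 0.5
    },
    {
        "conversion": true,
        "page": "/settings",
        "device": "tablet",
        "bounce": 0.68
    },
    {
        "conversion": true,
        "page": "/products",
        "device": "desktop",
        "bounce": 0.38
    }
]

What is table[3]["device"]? "tablet"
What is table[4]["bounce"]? 0.68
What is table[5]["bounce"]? 0.38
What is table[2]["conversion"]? False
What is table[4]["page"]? "/settings"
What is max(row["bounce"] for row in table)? 0.68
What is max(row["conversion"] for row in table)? True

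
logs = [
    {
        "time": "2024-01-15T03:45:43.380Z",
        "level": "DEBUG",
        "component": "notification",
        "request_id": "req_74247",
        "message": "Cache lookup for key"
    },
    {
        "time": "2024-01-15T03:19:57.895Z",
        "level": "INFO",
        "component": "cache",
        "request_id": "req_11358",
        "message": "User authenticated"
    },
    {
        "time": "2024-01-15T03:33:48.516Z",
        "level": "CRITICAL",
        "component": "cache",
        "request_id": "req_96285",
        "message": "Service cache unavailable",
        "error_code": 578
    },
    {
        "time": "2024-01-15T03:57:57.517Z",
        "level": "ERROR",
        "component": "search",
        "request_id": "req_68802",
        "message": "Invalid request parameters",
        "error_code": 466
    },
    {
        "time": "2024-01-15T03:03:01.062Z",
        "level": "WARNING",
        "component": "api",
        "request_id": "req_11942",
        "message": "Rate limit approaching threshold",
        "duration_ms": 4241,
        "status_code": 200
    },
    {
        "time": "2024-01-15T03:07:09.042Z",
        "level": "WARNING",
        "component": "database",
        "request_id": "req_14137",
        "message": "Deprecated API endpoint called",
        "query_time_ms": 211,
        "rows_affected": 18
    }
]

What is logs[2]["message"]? "Service cache unavailable"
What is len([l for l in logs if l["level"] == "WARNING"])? 2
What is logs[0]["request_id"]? "req_74247"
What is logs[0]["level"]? "DEBUG"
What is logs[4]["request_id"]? "req_11942"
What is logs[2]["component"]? "cache"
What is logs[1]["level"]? "INFO"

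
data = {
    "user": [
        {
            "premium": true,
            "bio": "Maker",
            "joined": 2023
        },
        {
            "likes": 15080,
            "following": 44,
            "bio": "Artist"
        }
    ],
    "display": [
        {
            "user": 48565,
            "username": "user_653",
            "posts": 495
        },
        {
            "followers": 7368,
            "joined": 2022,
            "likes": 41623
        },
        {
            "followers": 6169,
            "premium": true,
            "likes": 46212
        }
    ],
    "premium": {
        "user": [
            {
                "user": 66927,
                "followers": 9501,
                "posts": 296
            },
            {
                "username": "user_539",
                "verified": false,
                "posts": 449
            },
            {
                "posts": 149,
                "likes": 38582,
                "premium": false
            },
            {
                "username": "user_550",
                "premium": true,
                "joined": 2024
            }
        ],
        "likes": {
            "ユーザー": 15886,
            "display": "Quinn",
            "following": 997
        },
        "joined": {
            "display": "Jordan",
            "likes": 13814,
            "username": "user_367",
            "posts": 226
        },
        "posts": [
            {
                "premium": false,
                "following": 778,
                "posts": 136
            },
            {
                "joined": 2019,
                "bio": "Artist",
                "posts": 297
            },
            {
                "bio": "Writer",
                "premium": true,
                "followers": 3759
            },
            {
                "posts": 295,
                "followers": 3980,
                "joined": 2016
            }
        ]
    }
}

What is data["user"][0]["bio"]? "Maker"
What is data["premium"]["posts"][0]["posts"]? 136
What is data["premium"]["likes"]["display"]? "Quinn"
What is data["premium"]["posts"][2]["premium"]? True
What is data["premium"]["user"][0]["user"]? 66927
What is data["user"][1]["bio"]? "Artist"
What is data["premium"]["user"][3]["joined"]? 2024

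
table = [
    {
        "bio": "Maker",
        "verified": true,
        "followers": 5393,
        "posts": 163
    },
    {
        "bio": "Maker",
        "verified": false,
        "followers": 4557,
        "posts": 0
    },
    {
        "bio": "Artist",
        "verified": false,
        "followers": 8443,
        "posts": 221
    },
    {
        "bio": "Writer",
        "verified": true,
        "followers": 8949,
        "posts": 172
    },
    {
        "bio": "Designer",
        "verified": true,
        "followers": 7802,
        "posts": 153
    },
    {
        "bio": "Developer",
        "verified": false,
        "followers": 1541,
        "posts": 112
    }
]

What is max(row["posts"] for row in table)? 221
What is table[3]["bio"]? "Writer"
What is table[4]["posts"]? 153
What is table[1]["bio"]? "Maker"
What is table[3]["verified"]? True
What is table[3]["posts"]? 172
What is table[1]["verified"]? False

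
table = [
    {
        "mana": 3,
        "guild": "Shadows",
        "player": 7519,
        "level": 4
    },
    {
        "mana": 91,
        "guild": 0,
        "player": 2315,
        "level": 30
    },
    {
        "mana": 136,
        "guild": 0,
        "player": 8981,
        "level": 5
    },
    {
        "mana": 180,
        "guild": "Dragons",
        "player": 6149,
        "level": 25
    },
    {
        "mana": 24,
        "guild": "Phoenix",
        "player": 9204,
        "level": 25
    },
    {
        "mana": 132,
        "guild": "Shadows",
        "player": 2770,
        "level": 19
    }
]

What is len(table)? 6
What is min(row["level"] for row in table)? 4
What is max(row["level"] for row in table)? 30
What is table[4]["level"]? 25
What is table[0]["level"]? 4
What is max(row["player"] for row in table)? 9204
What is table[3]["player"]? 6149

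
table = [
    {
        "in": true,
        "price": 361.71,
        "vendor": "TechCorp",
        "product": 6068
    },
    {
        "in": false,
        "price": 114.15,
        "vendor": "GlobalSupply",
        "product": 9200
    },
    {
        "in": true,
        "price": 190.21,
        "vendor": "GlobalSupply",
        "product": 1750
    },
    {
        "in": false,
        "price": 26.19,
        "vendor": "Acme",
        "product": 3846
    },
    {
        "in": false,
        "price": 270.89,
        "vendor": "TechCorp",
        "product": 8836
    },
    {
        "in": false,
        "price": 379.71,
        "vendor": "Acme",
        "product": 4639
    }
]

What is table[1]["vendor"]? "GlobalSupply"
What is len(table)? 6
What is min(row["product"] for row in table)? 1750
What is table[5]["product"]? 4639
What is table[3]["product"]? 3846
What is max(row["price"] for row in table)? 379.71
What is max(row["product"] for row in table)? 9200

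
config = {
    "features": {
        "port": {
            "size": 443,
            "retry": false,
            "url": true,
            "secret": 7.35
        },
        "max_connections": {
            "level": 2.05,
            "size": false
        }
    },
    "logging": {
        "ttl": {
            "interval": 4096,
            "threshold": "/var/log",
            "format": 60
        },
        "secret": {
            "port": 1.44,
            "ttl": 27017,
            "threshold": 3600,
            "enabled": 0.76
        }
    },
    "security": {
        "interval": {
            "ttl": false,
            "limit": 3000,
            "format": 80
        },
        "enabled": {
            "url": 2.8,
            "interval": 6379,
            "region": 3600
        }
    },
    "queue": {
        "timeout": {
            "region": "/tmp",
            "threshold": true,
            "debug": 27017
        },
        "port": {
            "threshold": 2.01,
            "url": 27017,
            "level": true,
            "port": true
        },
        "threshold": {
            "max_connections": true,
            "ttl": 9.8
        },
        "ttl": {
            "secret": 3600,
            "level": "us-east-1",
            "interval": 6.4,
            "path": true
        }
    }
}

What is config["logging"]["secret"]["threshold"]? 3600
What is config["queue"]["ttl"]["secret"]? 3600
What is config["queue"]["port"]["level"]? True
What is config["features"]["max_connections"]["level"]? 2.05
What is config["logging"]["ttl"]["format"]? 60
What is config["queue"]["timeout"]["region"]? "/tmp"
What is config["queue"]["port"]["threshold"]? 2.01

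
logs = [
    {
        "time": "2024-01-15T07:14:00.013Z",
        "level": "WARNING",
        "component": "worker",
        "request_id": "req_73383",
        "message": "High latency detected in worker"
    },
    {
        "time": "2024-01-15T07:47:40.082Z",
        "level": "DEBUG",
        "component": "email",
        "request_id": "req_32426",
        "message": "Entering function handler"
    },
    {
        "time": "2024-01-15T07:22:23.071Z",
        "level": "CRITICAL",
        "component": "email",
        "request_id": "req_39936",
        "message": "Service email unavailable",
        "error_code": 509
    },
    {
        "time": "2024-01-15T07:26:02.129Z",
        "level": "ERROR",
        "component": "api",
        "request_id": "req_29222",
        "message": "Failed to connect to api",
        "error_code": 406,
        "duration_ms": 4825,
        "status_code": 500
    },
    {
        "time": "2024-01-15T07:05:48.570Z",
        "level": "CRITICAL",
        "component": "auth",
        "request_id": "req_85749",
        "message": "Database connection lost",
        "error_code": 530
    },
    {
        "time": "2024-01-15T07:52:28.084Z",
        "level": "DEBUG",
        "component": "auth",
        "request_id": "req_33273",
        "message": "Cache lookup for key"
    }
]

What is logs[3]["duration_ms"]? 4825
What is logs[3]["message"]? "Failed to connect to api"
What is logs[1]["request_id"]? "req_32426"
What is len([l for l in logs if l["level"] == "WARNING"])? 1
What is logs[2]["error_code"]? 509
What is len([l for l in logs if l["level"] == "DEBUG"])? 2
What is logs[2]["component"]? "email"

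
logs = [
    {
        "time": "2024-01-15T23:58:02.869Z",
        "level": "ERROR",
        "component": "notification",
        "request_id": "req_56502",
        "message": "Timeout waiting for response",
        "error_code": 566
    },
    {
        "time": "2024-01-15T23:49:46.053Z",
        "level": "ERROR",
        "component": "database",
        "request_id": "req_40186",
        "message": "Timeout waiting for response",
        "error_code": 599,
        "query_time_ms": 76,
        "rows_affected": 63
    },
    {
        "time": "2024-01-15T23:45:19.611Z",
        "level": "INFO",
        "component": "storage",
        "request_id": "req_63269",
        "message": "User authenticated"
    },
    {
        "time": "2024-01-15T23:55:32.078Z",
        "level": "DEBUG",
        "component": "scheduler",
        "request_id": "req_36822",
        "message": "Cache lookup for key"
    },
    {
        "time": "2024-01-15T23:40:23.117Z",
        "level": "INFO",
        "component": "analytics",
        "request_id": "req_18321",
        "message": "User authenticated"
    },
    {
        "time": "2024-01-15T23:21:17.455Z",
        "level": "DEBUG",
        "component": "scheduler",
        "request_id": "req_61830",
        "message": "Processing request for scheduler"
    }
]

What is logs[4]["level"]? "INFO"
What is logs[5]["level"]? "DEBUG"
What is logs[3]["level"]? "DEBUG"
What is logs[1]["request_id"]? "req_40186"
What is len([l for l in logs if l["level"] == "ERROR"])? 2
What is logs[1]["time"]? "2024-01-15T23:49:46.053Z"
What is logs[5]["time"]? "2024-01-15T23:21:17.455Z"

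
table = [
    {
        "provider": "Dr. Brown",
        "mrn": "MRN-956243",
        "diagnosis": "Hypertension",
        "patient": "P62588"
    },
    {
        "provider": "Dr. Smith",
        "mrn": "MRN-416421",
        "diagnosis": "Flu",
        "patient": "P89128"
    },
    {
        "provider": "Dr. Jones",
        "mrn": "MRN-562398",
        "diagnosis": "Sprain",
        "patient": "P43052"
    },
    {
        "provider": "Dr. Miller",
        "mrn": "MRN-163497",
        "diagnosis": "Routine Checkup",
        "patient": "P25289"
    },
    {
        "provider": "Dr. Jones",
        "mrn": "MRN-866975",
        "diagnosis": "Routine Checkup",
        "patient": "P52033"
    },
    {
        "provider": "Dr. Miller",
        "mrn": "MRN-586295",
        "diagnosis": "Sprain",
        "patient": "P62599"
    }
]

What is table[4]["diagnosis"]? "Routine Checkup"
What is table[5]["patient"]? "P62599"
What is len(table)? 6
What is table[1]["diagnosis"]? "Flu"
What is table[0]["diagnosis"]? "Hypertension"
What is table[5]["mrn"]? "MRN-586295"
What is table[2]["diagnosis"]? "Sprain"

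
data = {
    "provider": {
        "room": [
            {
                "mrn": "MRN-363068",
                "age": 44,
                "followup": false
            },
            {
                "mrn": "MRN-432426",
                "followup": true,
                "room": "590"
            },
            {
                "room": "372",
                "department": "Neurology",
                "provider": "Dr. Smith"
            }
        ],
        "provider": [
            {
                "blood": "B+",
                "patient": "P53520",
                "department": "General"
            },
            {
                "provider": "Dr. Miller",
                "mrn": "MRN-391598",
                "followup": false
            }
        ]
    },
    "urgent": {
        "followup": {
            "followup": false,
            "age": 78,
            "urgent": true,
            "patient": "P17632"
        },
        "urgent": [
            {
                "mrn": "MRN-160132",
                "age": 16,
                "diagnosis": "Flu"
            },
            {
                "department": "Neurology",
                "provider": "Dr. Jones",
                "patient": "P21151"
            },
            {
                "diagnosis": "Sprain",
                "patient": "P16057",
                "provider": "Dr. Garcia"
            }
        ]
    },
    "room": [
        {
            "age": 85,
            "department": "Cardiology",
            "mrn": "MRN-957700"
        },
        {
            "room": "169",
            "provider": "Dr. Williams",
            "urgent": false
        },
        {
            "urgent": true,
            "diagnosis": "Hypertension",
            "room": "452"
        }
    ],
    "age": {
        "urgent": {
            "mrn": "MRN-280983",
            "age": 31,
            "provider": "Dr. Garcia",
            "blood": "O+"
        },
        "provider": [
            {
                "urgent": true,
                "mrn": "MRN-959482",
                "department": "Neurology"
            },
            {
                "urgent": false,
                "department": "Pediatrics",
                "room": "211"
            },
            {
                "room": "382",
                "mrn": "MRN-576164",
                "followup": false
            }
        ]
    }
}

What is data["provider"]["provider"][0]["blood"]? "B+"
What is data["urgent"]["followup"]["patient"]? "P17632"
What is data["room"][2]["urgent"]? True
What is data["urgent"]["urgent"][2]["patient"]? "P16057"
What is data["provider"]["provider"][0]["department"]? "General"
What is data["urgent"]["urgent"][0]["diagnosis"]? "Flu"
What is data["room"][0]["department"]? "Cardiology"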